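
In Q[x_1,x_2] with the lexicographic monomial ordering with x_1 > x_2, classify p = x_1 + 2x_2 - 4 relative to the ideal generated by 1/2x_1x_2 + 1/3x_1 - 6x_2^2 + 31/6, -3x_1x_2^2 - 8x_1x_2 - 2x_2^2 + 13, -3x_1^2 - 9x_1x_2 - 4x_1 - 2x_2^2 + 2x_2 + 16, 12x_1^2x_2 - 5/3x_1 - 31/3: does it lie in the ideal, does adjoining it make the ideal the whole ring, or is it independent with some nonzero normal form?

Adjoining x_1 + 2x_2 - 4 makes the ideal the whole ring: the system is inconsistent.

First compute the reduced Gröbner basis of I by Buchberger's algorithm.
f_1 = 1/2x_1x_2 + 1/3x_1 - 6x_2^2 + 31/6, LT = x_1x_2.
f_2 = -3x_1x_2^2 - 8x_1x_2 - 2x_2^2 + 13, LT = x_1x_2^2.
f_3 = -3x_1^2 - 9x_1x_2 - 4x_1 - 2x_2^2 + 2x_2 + 16, LT = x_1^2.
f_4 = 12x_1^2x_2 - 5/3x_1 - 31/3, LT = x_1^2x_2.

S(f_1,f_2): lcm = x_1x_2^2. S = -2x_1x_2 - 12x_2^3 - 2/3x_2^2 + 31/3x_2 + 13/3.
  reduce S modulo (f_1, f_2, f_3, f_4):
  remainder 4/3x_1 - 12x_2^3 - 74/3x_2^2 + 31/3x_2 + 25 ≠ 0; add h_5 = 4/3x_1 - 12x_2^3 - 74/3x_2^2 + 31/3x_2 + 25 to the basis.

S(f_1,f_3): lcm = x_1^2x_2. S = 2/3x_1^2 - 15x_1x_2^2 - 4/3x_1x_2 + 31/3x_1 - 2/3x_2^3 + 2/3x_2^2 + 16/3x_2.
  reduce S modulo (f_1, f_2, f_3, f_4, h_5):
  remainder -407/3x_2^3 + 3109/18x_2^2 + 4393/36x_2 - 1909/12 ≠ 0; add h_6 = -407/3x_2^3 + 3109/18x_2^2 + 4393/36x_2 - 1909/12 to the basis.

S(f_1,f_4): lcm = x_1^2x_2. S = 2/3x_1^2 - 12x_1x_2^2 + 377/36x_1 + 31/36.
  reduce S modulo (f_1, f_2, f_3, f_4, h_5, h_6):
  remainder 813049/14652x_2^2 - 92351/29304x_2 - 511249/9768 ≠ 0; add h_7 = 813049/14652x_2^2 - 92351/29304x_2 - 511249/9768 to the basis.

S(f_2,f_3): lcm = x_1^2x_2^2. S = 8/3x_1^2x_2 - 3x_1x_2^3 - 2/3x_1x_2^2 - 13/3x_1 - 2/3x_2^4 + 2/3x_2^3 + 16/3x_2^2.
  reduce S modulo (f_1, f_2, f_3, f_4, h_5, h_6, h_7):
  remainder -23598136021/3248943804x_2 + 23598136021/3248943804 ≠ 0; add h_8 = -23598136021/3248943804x_2 + 23598136021/3248943804 to the basis.

The other S-polynomials (S(f_2,f_4), S(f_3,f_4), S(f_1,h_5), S(f_2,h_5), S(f_3,h_5), S(f_4,h_5), S(f_1,h_6), S(f_2,h_6), S(f_3,h_6), S(f_4,h_6), S(h_5,h_6), S(f_1,h_7), S(f_2,h_7), S(f_3,h_7), S(f_4,h_7), S(h_5,h_7), S(h_6,h_7), S(f_1,h_8), S(f_2,h_8), S(f_3,h_8), S(f_4,h_8), S(h_5,h_8), S(h_6,h_8), S(h_7,h_8)) all reduce to 0 modulo the current basis, so we have a Gröbner basis.
Inter-reduce: drop elements whose leading term is divisible by another's, tail-reduce, and make monic.
Reduced Gröbner basis: {x_1 - 1, x_2 - 1}.
Label its elements g_1 = x_1 - 1, g_2 = x_2 - 1.

Reduce p = x_1 + 2x_2 - 4 modulo G:
  leading term x_1: subtract (1)·g_1 from x_1 + 2x_2 - 4 → 2x_2 - 3
  leading term x_2: subtract (2)·g_2 from 2x_2 - 3 → -1
  leading term 1: no divisor's leading term divides it; move -1 to the remainder.
  normal form = -1.
The normal form is nonzero, so p ∉ I. Since p minus its normal form lies in I, I + (p) = I + (r) where r = -1; decide whether this ideal is the whole ring.
Here r = -1 is a nonzero constant, hence a unit: 1 ∈ I + (p), the Gröbner basis of I + (p) is {1}, and the enlarged system has no common solution — adjoining p is inconsistent.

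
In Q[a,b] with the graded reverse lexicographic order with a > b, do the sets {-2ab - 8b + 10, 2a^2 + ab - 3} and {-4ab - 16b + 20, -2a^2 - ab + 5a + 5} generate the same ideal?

Since reduced Gröbner bases are canonical representatives of ideals under a given ordering, it suffices to compute and compare them.
Buchberger on the first generating set:
f_1 = -2ab - 8b + 10, LT = ab.
f_2 = 2a^2 + ab - 3, LT = a^2.

S(f_1,f_2): lcm = a^2b. S = -1/2ab^2 + 4ab - 5a + 3/2b.
  leading term ab^2: subtract (1/4b)·f_1 from -1/2ab^2 + 4ab - 5a + 3/2b → 4ab + 2b^2 - 5a - b
  leading term ab: subtract (-2)·f_1 from 4ab + 2b^2 - 5a - b → 2b^2 - 5a - 17b + 20
  leading term b^2: no divisor's leading term divides it; move 2b^2 to the remainder.
  leading term a: no divisor's leading term divides it; move -5a to the remainder.
  leading term b: no divisor's leading term divides it; move -17b to the remainder.
  leading term 1: no divisor's leading term divides it; move 20 to the remainder.
  remainder 2b^2 - 5a - 17b + 20 ≠ 0; add g_3 = 2b^2 - 5a - 17b + 20 to the basis.

The other S-polynomials (S(f_1,g_3), S(f_2,g_3)) all reduce to 0 modulo the current basis, so we have a Gröbner basis.
Inter-reduce: drop elements whose leading term is divisible by another's, tail-reduce, and make monic.
Reduced Gröbner basis: {a^2 - 2b + 1, ab + 4b - 5, b^2 - 5/2a - 17/2b + 10}.

Buchberger on the second generating set:
h_1 = -4ab - 16b + 20, LT = ab.
h_2 = -2a^2 - ab + 5a + 5, LT = a^2.

S(h_1,h_2): lcm = a^2b. S = -1/2ab^2 + 13/2ab - 5a + 5/2b.
  leading term ab^2: subtract (1/8b)·h_1 from -1/2ab^2 + 13/2ab - 5a + 5/2b → 13/2ab + 2b^2 - 5a
  leading term ab: subtract (-13/8)·h_1 from 13/2ab + 2b^2 - 5a → 2b^2 - 5a - 26b + 65/2
  leading term b^2: no divisor's leading term divides it; move 2b^2 to the remainder.
  leading term a: no divisor's leading term divides it; move -5a to the remainder.
  leading term b: no divisor's leading term divides it; move -26b to the remainder.
  leading term 1: no divisor's leading term divides it; move 65/2 to the remainder.
  remainder 2b^2 - 5a - 26b + 65/2 ≠ 0; add k_3 = 2b^2 - 5a - 26b + 65/2 to the basis.

The other S-polynomials (S(h_1,k_3), S(h_2,k_3)) all reduce to 0 modulo the current basis, so we have a Gröbner basis.
Inter-reduce: drop elements whose leading term is divisible by another's, tail-reduce, and make monic.
Reduced Gröbner basis: {a^2 - 5/2a - 2b, ab + 4b - 5, b^2 - 5/2a - 13b + 65/4}.

The bases are distinct; the ideals are different.
The choice of monomial ordering does not affect the verdict — as long as both bases are computed under the same ordering, their equality decides ideal equality.

No, the ideals differ.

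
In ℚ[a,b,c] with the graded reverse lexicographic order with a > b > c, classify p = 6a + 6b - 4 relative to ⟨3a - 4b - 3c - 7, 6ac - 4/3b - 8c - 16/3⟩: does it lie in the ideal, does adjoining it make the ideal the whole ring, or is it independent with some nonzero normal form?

First compute the reduced Gröbner basis of I by Buchberger's algorithm.
f_1 = 3a - 4b - 3c - 7, LT = a.
f_2 = 6ac - 4/3b - 8c - 16/3, LT = ac.

S(f_1,f_2): lcm = ac. S = -4/3bc - c² + 2/9b - c + 8/9.
  leading term bc: no divisor's leading term divides it; move -4/3bc to the remainder.
  leading term c²: no divisor's leading term divides it; move -c² to the remainder.
  leading term b: no divisor's leading term divides it; move 2/9b to the remainder.
  leading term c: no divisor's leading term divides it; move -c to the remainder.
  leading term 1: no divisor's leading term divides it; move 8/9 to the remainder.
  remainder -4/3bc - c² + 2/9b - c + 8/9 ≠ 0; add h_3 = -4/3bc - c² + 2/9b - c + 8/9 to the basis.

The other S-polynomials (S(f_1,h_3), S(f_2,h_3)) all reduce to 0 modulo the current basis, so we have a Gröbner basis.
Inter-reduce: drop elements whose leading term is divisible by another's, tail-reduce, and make monic.
Reduced Gröbner basis: {bc + ¾c² - ⅙b + ¾c - ⅔, a - 4/3b - c - 7/3}.
Label its elements g_1 = bc + ¾c² - ⅙b + ¾c - ⅔, g_2 = a - 4/3b - c - 7/3.

Reduce p = 6a + 6b - 4 modulo G:
  leading term a: subtract (6)·g_2 from 6a + 6b - 4 → 14b + 6c + 10
  leading term b: no divisor's leading term divides it; move 14b to the remainder.
  leading term c: no divisor's leading term divides it; move 6c to the remainder.
  leading term 1: no divisor's leading term divides it; move 10 to the remainder.
  normal form = 14b + 6c + 10.
The normal form is nonzero, so p ∉ I. Since p minus its normal form lies in I, I + (p) = I + (r) where r = 14b + 6c + 10; decide whether this ideal is the whole ring.
Run Buchberger on G together with r (pairs among the g_i already reduce to 0 since G is a Gröbner basis):
g_1 = bc + ¾c² - ⅙b + ¾c - ⅔, LT = bc.
g_2 = a - 4/3b - c - 7/3, LT = a.
r = 14b + 6c + 10, LT = b.

S(g_1,r): lcm = bc. S = 9/28c² - ⅙b + 1/28c - ⅔.
  leading term c²: no divisor's leading term divides it; move 9/28c² to the remainder.
  leading term b: subtract (-1/84)·r from -⅙b + 1/28c - ⅔ → 3/28c - 23/42
  leading term c: no divisor's leading term divides it; move 3/28c to the remainder.
  leading term 1: no divisor's leading term divides it; move -23/42 to the remainder.
  remainder 9/28c² + 3/28c - 23/42 ≠ 0; add m_4 = 9/28c² + 3/28c - 23/42 to the basis.

The other S-polynomials (S(g_1,g_2), S(g_2,r), S(g_1,m_4), S(g_2,m_4), S(r,m_4)) all reduce to 0 modulo the current basis, so we have a Gröbner basis.
Inter-reduce: drop elements whose leading term is divisible by another's, tail-reduce, and make monic.
Reduced Gröbner basis: {c² + ⅓c - 46/27, a - 3/7c - 29/21, b + 3/7c + 5/7}.
The reduced Gröbner basis of I + (p) is {c² + ⅓c - 46/27, a - 3/7c - 29/21, b + 3/7c + 5/7} ≠ {1}, a proper ideal, so the enlarged system stays consistent: p is independent of I, with normal form 14b + 6c + 10.

6a + 6b - 4 is independent of I; its normal form modulo I is 14b + 6c + 10.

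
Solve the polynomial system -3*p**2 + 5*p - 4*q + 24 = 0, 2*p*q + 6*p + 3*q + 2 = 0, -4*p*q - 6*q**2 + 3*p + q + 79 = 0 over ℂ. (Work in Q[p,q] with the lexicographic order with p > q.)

{(-1, 4)}

Compute a lex Gröbner basis by Buchberger's algorithm.
f_1 = -3*p**2 + 5*p - 4*q + 24, LT = p**2.
f_2 = 2*p*q + 6*p + 3*q + 2, LT = p*q.
f_3 = -4*p*q + 3*p - 6*q**2 + q + 79, LT = p*q.

S(f_1,f_2): lcm = p**2*q. S = -3*p**2 - 19/6*p*q - p + 4/3*q**2 - 8*q.
  leading term p**2: subtract (1)·f_1 from -3*p**2 - 19/6*p*q - p + 4/3*q**2 - 8*q → -19/6*p*q - 6*p + 4/3*q**2 - 4*q - 24
  leading term p*q: subtract (-19/12)·f_2 from -19/6*p*q - 6*p + 4/3*q**2 - 4*q - 24 → 7/2*p + 4/3*q**2 + 3/4*q - 125/6
  leading term p: no divisor's leading term divides it; move 7/2*p to the remainder.
  leading term q**2: no divisor's leading term divides it; move 4/3*q**2 to the remainder.
  leading term q: no divisor's leading term divides it; move 3/4*q to the remainder.
  leading term 1: no divisor's leading term divides it; move -125/6 to the remainder.
  remainder 7/2*p + 4/3*q**2 + 3/4*q - 125/6 ≠ 0; add h_4 = 7/2*p + 4/3*q**2 + 3/4*q - 125/6 to the basis.

S(f_1,f_3): lcm = p**2*q. S = 3/4*p**2 - 3/2*p*q**2 - 17/12*p*q + 79/4*p + 4/3*q**2 - 8*q.
  leading term p**2: subtract (-1/4)·f_1 from 3/4*p**2 - 3/2*p*q**2 - 17/12*p*q + 79/4*p + 4/3*q**2 - 8*q → -3/2*p*q**2 - 17/12*p*q + 21*p + 4/3*q**2 - 9*q + 6
  leading term p*q**2: subtract (-3/4*q)·f_2 from -3/2*p*q**2 - 17/12*p*q + 21*p + 4/3*q**2 - 9*q + 6 → 37/12*p*q + 21*p + 43/12*q**2 - 15/2*q + 6
  leading term p*q: subtract (37/24)·f_2 from 37/12*p*q + 21*p + 43/12*q**2 - 15/2*q + 6 → 47/4*p + 43/12*q**2 - 97/8*q + 35/12
  leading term p: subtract (47/14)·h_4 from 47/4*p + 43/12*q**2 - 97/8*q + 35/12 → -25/28*q**2 - 205/14*q + 510/7
  leading term q**2: no divisor's leading term divides it; move -25/28*q**2 to the remainder.
  leading term q: no divisor's leading term divides it; move -205/14*q to the remainder.
  leading term 1: no divisor's leading term divides it; move 510/7 to the remainder.
  remainder -25/28*q**2 - 205/14*q + 510/7 ≠ 0; add h_5 = -25/28*q**2 - 205/14*q + 510/7 to the basis.

S(f_2,f_3): lcm = p*q. S = 15/4*p - 3/2*q**2 + 7/4*q + 83/4.
  leading term p: subtract (15/14)·h_4 from 15/4*p - 3/2*q**2 + 7/4*q + 83/4 → -41/14*q**2 + 53/56*q + 603/14
  leading term q**2: subtract (82/25)·h_5 from -41/14*q**2 + 53/56*q + 603/14 → 1959/40*q - 1959/10
  leading term q: no divisor's leading term divides it; move 1959/40*q to the remainder.
  leading term 1: no divisor's leading term divides it; move -1959/10 to the remainder.
  remainder 1959/40*q - 1959/10 ≠ 0; add h_6 = 1959/40*q - 1959/10 to the basis.

The other S-polynomials (S(f_1,h_4), S(f_2,h_4), S(f_3,h_4), S(f_1,h_5), S(f_2,h_5), S(f_3,h_5), S(h_4,h_5), S(f_1,h_6), S(f_2,h_6), S(f_3,h_6), S(h_4,h_6), S(h_5,h_6)) all reduce to 0 modulo the current basis, so we have a Gröbner basis.
Inter-reduce: drop elements whose leading term is divisible by another's, tail-reduce, and make monic.
Reduced Gröbner basis: {p + 1, q - 4}.

Elimination: the polynomial q - 4 lies in the elimination ideal for q, so q ∈ {4}. For each such q, the remaining basis elements (now univariate) give the rest of the solution.
  q = 4: the earlier basis element becomes p + 1 = 0, giving p = -1 — point (-1, 4).
This is the nonlinear analogue of row-reducing a linear system.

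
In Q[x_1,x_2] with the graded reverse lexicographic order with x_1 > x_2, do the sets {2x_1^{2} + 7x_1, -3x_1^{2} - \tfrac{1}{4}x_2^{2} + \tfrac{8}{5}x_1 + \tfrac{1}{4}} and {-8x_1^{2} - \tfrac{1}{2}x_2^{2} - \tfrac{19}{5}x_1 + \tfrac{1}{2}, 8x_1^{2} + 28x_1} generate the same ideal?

Yes, the ideals are equal.

Equality of ideals is decidable: compute both reduced Gröbner bases (unique for the ordering) and check whether they agree.
Buchberger on the first generating set:
f_1 = 2x_1^{2} + 7x_1, LT = x_1^{2}.
f_2 = -3x_1^{2} - \tfrac{1}{4}x_2^{2} + \tfrac{8}{5}x_1 + \tfrac{1}{4}, LT = x_1^{2}.

S(f_1,f_2): lcm = x_1^{2}. S = -\tfrac{1}{12}x_2^{2} + \tfrac{121}{30}x_1 + \tfrac{1}{12}.
  leading term x_2^{2}: no divisor's leading term divides it; move -\tfrac{1}{12}x_2^{2} to the remainder.
  leading term x_1: no divisor's leading term divides it; move \tfrac{121}{30}x_1 to the remainder.
  leading term 1: no divisor's leading term divides it; move \tfrac{1}{12} to the remainder.
  remainder -\tfrac{1}{12}x_2^{2} + \tfrac{121}{30}x_1 + \tfrac{1}{12} ≠ 0; add g_3 = -\tfrac{1}{12}x_2^{2} + \tfrac{121}{30}x_1 + \tfrac{1}{12} to the basis.

The other S-polynomials (S(f_1,g_3), S(f_2,g_3)) all reduce to 0 modulo the current basis, so we have a Gröbner basis.
Inter-reduce: drop elements whose leading term is divisible by another's, tail-reduce, and make monic.
Reduced Gröbner basis: {x_1^{2} + \tfrac{7}{2}x_1, x_2^{2} - \tfrac{242}{5}x_1 - 1}.

Buchberger on the second generating set:
h_1 = -8x_1^{2} - \tfrac{1}{2}x_2^{2} - \tfrac{19}{5}x_1 + \tfrac{1}{2}, LT = x_1^{2}.
h_2 = 8x_1^{2} + 28x_1, LT = x_1^{2}.

S(h_1,h_2): lcm = x_1^{2}. S = \tfrac{1}{16}x_2^{2} - \tfrac{121}{40}x_1 - \tfrac{1}{16}.
  leading term x_2^{2}: no divisor's leading term divides it; move \tfrac{1}{16}x_2^{2} to the remainder.
  leading term x_1: no divisor's leading term divides it; move -\tfrac{121}{40}x_1 to the remainder.
  leading term 1: no divisor's leading term divides it; move -\tfrac{1}{16} to the remainder.
  remainder \tfrac{1}{16}x_2^{2} - \tfrac{121}{40}x_1 - \tfrac{1}{16} ≠ 0; add k_3 = \tfrac{1}{16}x_2^{2} - \tfrac{121}{40}x_1 - \tfrac{1}{16} to the basis.

The other S-polynomials (S(h_1,k_3), S(h_2,k_3)) all reduce to 0 modulo the current basis, so we have a Gröbner basis.
Inter-reduce: drop elements whose leading term is divisible by another's, tail-reduce, and make monic.
Reduced Gröbner basis: {x_1^{2} + \tfrac{7}{2}x_1, x_2^{2} - \tfrac{242}{5}x_1 - 1}.

These coincide, so the ideals are equal.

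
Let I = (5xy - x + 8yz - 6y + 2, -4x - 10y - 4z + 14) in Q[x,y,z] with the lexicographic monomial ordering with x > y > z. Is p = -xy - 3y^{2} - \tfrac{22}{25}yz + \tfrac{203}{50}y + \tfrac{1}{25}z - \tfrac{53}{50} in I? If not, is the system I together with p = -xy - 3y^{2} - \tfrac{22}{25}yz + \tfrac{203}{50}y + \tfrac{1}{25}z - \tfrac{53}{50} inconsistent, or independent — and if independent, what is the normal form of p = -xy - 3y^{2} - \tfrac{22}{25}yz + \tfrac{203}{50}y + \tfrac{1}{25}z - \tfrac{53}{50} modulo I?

First compute the reduced Gröbner basis of I by Buchberger's algorithm.
f_1 = 5xy - x + 8yz - 6y + 2, LT = xy.
f_2 = -4x - 10y - 4z + 14, LT = x.

S(f_1,f_2): lcm = xy. S = -\tfrac{1}{5}x - \tfrac{5}{2}y^{2} + \tfrac{3}{5}yz + \tfrac{23}{10}y + \tfrac{2}{5}.
  leading term x: subtract (\tfrac{1}{20})·f_2 from -\tfrac{1}{5}x - \tfrac{5}{2}y^{2} + \tfrac{3}{5}yz + \tfrac{23}{10}y + \tfrac{2}{5} → -\tfrac{5}{2}y^{2} + \tfrac{3}{5}yz + \tfrac{14}{5}y + \tfrac{1}{5}z - \tfrac{3}{10}
  leading term y^{2}: no divisor's leading term divides it; move -\tfrac{5}{2}y^{2} to the remainder.
  leading term yz: no divisor's leading term divides it; move \tfrac{3}{5}yz to the remainder.
  leading term y: no divisor's leading term divides it; move \tfrac{14}{5}y to the remainder.
  leading term z: no divisor's leading term divides it; move \tfrac{1}{5}z to the remainder.
  leading term 1: no divisor's leading term divides it; move -\tfrac{3}{10} to the remainder.
  remainder -\tfrac{5}{2}y^{2} + \tfrac{3}{5}yz + \tfrac{14}{5}y + \tfrac{1}{5}z - \tfrac{3}{10} ≠ 0; add h_3 = -\tfrac{5}{2}y^{2} + \tfrac{3}{5}yz + \tfrac{14}{5}y + \tfrac{1}{5}z - \tfrac{3}{10} to the basis.

The other S-polynomials (S(f_1,h_3), S(f_2,h_3)) all reduce to 0 modulo the current basis, so we have a Gröbner basis.
Inter-reduce: drop elements whose leading term is divisible by another's, tail-reduce, and make monic.
Reduced Gröbner basis: {x + \tfrac{5}{2}y + z - \tfrac{7}{2}, y^{2} - \tfrac{6}{25}yz - \tfrac{28}{25}y - \tfrac{2}{25}z + \tfrac{3}{25}}.
Label its elements g_1 = x + \tfrac{5}{2}y + z - \tfrac{7}{2}, g_2 = y^{2} - \tfrac{6}{25}yz - \tfrac{28}{25}y - \tfrac{2}{25}z + \tfrac{3}{25}.

Reduce p = -xy - 3y^{2} - \tfrac{22}{25}yz + \tfrac{203}{50}y + \tfrac{1}{25}z - \tfrac{53}{50} modulo G:
  leading term xy: subtract (-y)·g_1 from -xy - 3y^{2} - \tfrac{22}{25}yz + \tfrac{203}{50}y + \tfrac{1}{25}z - \tfrac{53}{50} → -\tfrac{1}{2}y^{2} + \tfrac{3}{25}yz + \tfrac{14}{25}y + \tfrac{1}{25}z - \tfrac{53}{50}
  leading term y^{2}: subtract (-\tfrac{1}{2})·g_2 from -\tfrac{1}{2}y^{2} + \tfrac{3}{25}yz + \tfrac{14}{25}y + \tfrac{1}{25}z - \tfrac{53}{50} → -1
  leading term 1: no divisor's leading term divides it; move -1 to the remainder.
  normal form = -1.
The normal form is nonzero, so p ∉ I. Since p minus its normal form lies in I, I + (p) = I + (r) where r = -1; decide whether this ideal is the whole ring.
Here r = -1 is a nonzero constant, hence a unit: 1 ∈ I + (p), the Gröbner basis of I + (p) is {1}, and the enlarged system has no common solution — adjoining p is inconsistent.

Adjoining -xy - 3y^{2} - \tfrac{22}{25}yz + \tfrac{203}{50}y + \tfrac{1}{25}z - \tfrac{53}{50} makes the ideal the whole ring: the system is inconsistent.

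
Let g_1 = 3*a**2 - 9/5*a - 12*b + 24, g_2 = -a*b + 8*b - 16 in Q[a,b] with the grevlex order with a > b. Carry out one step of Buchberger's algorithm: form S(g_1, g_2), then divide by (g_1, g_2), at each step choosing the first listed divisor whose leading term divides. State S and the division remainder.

lcm(LM(g_1), LM(g_2)) = a**2*b.
S = (lcm/LT(g_1))·g_1 − (lcm/LT(g_2))·g_2 = 37/5*a*b - 4*b**2 - 16*a + 8*b.
Reduce S modulo (g_1, g_2) in that order:
  leading term a*b: subtract (-37/5)·g_2 from 37/5*a*b - 4*b**2 - 16*a + 8*b → -4*b**2 - 16*a + 336/5*b - 592/5
  leading term b**2: no divisor's leading term divides it; move -4*b**2 to the remainder.
  leading term a: no divisor's leading term divides it; move -16*a to the remainder.
  leading term b: no divisor's leading term divides it; move 336/5*b to the remainder.
  leading term 1: no divisor's leading term divides it; move -592/5 to the remainder.
The remainder -4*b**2 - 16*a + 336/5*b - 592/5 is nonzero, so it would be added as the next basis element.

S(g_1, g_2) = 37/5*a*b - 4*b**2 - 16*a + 8*b; remainder on division = -4*b**2 - 16*a + 336/5*b - 592/5.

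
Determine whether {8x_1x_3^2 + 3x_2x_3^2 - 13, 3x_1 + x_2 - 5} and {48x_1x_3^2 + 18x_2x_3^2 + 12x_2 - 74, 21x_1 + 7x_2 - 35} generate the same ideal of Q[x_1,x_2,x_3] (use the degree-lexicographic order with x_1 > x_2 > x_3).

No, the ideals differ.

Since reduced Gröbner bases are canonical representatives of ideals under a given ordering, it suffices to compute and compare them.
Buchberger on the first generating set:
f_1 = 8x_1x_3^2 + 3x_2x_3^2 - 13, LT = x_1x_3^2.
f_2 = 3x_1 + x_2 - 5, LT = x_1.

S(f_1,f_2): lcm = x_1x_3^2. S = 1/24x_2x_3^2 + 5/3x_3^2 - 13/8.
  reduce S modulo (f_1, f_2):
  remainder 1/24x_2x_3^2 + 5/3x_3^2 - 13/8 ≠ 0; add g_3 = 1/24x_2x_3^2 + 5/3x_3^2 - 13/8 to the basis.

The other S-polynomials (S(f_1,g_3), S(f_2,g_3)) all reduce to 0 modulo the current basis, so we have a Gröbner basis.
Inter-reduce: drop elements whose leading term is divisible by another's, tail-reduce, and make monic.
Reduced Gröbner basis: {x_2x_3^2 + 40x_3^2 - 39, x_1 + 1/3x_2 - 5/3}.

Buchberger on the second generating set:
h_1 = 48x_1x_3^2 + 18x_2x_3^2 + 12x_2 - 74, LT = x_1x_3^2.
h_2 = 21x_1 + 7x_2 - 35, LT = x_1.

S(h_1,h_2): lcm = x_1x_3^2. S = 1/24x_2x_3^2 + 5/3x_3^2 + 1/4x_2 - 37/24.
  reduce S modulo (h_1, h_2):
  remainder 1/24x_2x_3^2 + 5/3x_3^2 + 1/4x_2 - 37/24 ≠ 0; add k_3 = 1/24x_2x_3^2 + 5/3x_3^2 + 1/4x_2 - 37/24 to the basis.

The other S-polynomials (S(h_1,k_3), S(h_2,k_3)) all reduce to 0 modulo the current basis, so we have a Gröbner basis.
Inter-reduce: drop elements whose leading term is divisible by another's, tail-reduce, and make monic.
Reduced Gröbner basis: {x_2x_3^2 + 40x_3^2 + 6x_2 - 37, x_1 + 1/3x_2 - 5/3}.

The bases are distinct; the ideals are different.
The choice of monomial ordering does not affect the verdict — as long as both bases are computed under the same ordering, their equality decides ideal equality.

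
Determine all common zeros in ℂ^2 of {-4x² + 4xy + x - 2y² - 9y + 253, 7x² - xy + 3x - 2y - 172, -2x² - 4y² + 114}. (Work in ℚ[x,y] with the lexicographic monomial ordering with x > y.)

{(-5, 4)}

Compute a lex Gröbner basis by Buchberger's algorithm.
f_1 = -4x² + 4xy + x - 2y² - 9y + 253, LT = x².
f_2 = 7x² - xy + 3x - 2y - 172, LT = x².
f_3 = -2x² - 4y² + 114, LT = x².

S(f_1,f_2): lcm = x². S = -6/7xy - 19/28x + ½y² + 71/28y - 1083/28.
  leading term xy: no divisor's leading term divides it; move -6/7xy to the remainder.
  leading term x: no divisor's leading term divides it; move -19/28x to the remainder.
  leading term y²: no divisor's leading term divides it; move ½y² to the remainder.
  leading term y: no divisor's leading term divides it; move 71/28y to the remainder.
  leading term 1: no divisor's leading term divides it; move -1083/28 to the remainder.
  remainder -6/7xy - 19/28x + ½y² + 71/28y - 1083/28 ≠ 0; add h_4 = -6/7xy - 19/28x + ½y² + 71/28y - 1083/28 to the basis.

S(f_1,f_3): lcm = x². S = -xy - ¼x - 3/2y² + 9/4y - 25/4.
  leading term xy: subtract (7/6)·h_4 from -xy - ¼x - 3/2y² + 9/4y - 25/4 → 13/24x - 25/12y² - 17/24y + 311/8
  leading term x: no divisor's leading term divides it; move 13/24x to the remainder.
  leading term y²: no divisor's leading term divides it; move -25/12y² to the remainder.
  leading term y: no divisor's leading term divides it; move -17/24y to the remainder.
  leading term 1: no divisor's leading term divides it; move 311/8 to the remainder.
  remainder 13/24x - 25/12y² - 17/24y + 311/8 ≠ 0; add h_5 = 13/24x - 25/12y² - 17/24y + 311/8 to the basis.

S(f_1,h_4): lcm = x²y. S = -19/24x² - 5/12xy² + 65/24xy - 361/8x + ½y³ + 9/4y² - 253/4y.
  leading term x²: subtract (19/96)·f_1 from -19/24x² - 5/12xy² + 65/24xy - 361/8x + ½y³ + 9/4y² - 253/4y → -5/12xy² + 23/12xy - 4351/96x + ½y³ + 127/48y² - 1967/32y - 4807/96
  leading term xy²: subtract (35/72y)·h_4 from -5/12xy² + 23/12xy - 4351/96x + ½y³ + 127/48y² - 1967/32y - 4807/96 → 647/288xy - 4351/96x + 37/144y³ + 407/288y² - 128/3y - 4807/96
  leading term xy: subtract (-4529/1728)·h_4 from 647/288xy - 4351/96x + 37/144y³ + 407/288y² - 128/3y - 4807/96 → -325565/6912x + 37/144y³ + 9413/3456y² - 248975/6912y - 348935/2304
  leading term x: subtract (-325565/3744)·h_5 from -325565/6912x + 37/144y³ + 9413/3456y² - 248975/6912y - 348935/2304 → 37/144y³ - 668063/3744y² - 182735/1872y + 1511165/468
  leading term y³: no divisor's leading term divides it; move 37/144y³ to the remainder.
  leading term y²: no divisor's leading term divides it; move -668063/3744y² to the remainder.
  leading term y: no divisor's leading term divides it; move -182735/1872y to the remainder.
  leading term 1: no divisor's leading term divides it; move 1511165/468 to the remainder.
  remainder 37/144y³ - 668063/3744y² - 182735/1872y + 1511165/468 ≠ 0; add h_6 = 37/144y³ - 668063/3744y² - 182735/1872y + 1511165/468 to the basis.

S(f_3,h_4): lcm = x²y. S = -19/24x² + 7/12xy² + 71/24xy - 361/8x + 2y³ - 57y.
  leading term x²: subtract (19/96)·f_1 from -19/24x² + 7/12xy² + 71/24xy - 361/8x + 2y³ - 57y → 7/12xy² + 13/6xy - 4351/96x + 2y³ + 19/48y² - 1767/32y - 4807/96
  leading term xy²: subtract (-49/72y)·h_4 from 7/12xy² + 13/6xy - 4351/96x + 2y³ + 19/48y² - 1767/32y - 4807/96 → 491/288xy - 4351/96x + 337/144y³ + 611/288y² - 1957/24y - 4807/96
  leading term xy: subtract (-3437/1728)·h_4 from 491/288xy - 4351/96x + 337/144y³ + 611/288y² - 1957/24y - 4807/96 → -322601/6912x + 337/144y³ + 10769/3456y² - 528755/6912y - 292619/2304
  leading term x: subtract (-322601/3744)·h_5 from -322601/6912x + 337/144y³ + 10769/3456y² - 528755/6912y - 292619/2304 → 337/144y³ - 660419/3744y² - 257459/1872y + 1508201/468
  leading term y³: subtract (337/37)·h_6 from 337/144y³ - 660419/3744y² - 257459/1872y + 1508201/468 → 696881/481y² + 361498/481y - 12596088/481
  leading term y²: no divisor's leading term divides it; move 696881/481y² to the remainder.
  leading term y: no divisor's leading term divides it; move 361498/481y to the remainder.
  leading term 1: no divisor's leading term divides it; move -12596088/481 to the remainder.
  remainder 696881/481y² + 361498/481y - 12596088/481 ≠ 0; add h_7 = 696881/481y² + 361498/481y - 12596088/481 to the basis.

S(f_1,h_5): lcm = x². S = 50/13xy² + 4/13xy - 3745/52x + ½y² + 9/4y - 253/4.
  leading term xy²: subtract (-175/39y)·h_4 from 50/13xy² + 4/13xy - 3745/52x + ½y² + 9/4y - 253/4 → -427/156xy - 3745/52x + 175/78y³ + 1853/156y² - 2227/13y - 253/4
  leading term xy: subtract (2989/936)·h_4 from -427/156xy - 3745/52x + 175/78y³ + 1853/156y² - 2227/13y - 253/4 → -261527/3744x + 175/78y³ + 19247/1872y² - 671693/3744y + 75211/1248
  leading term x: subtract (-261527/2028)·h_5 from -261527/3744x + 175/78y³ + 19247/1872y² - 671693/3744y + 75211/1248 → 175/78y³ - 523997/2028y² - 274541/1014y + 2572270/507
  leading term y³: subtract (4200/481)·h_6 from 175/78y³ - 523997/2028y² - 274541/1014y + 2572270/507 → 8126928/6253y² + 3636768/6253y - 144577920/6253
  leading term y²: subtract (8126928/9059453)·h_7 from 8126928/6253y² + 3636768/6253y - 144577920/6253 → -838822656/9059453y + 3355290624/9059453
  leading term y: no divisor's leading term divides it; move -838822656/9059453y to the remainder.
  leading term 1: no divisor's leading term divides it; move 3355290624/9059453 to the remainder.
  remainder -838822656/9059453y + 3355290624/9059453 ≠ 0; add h_8 = -838822656/9059453y + 3355290624/9059453 to the basis.

The other S-polynomials (S(f_2,f_3), S(f_2,h_4), S(f_2,h_5), S(f_3,h_5), S(h_4,h_5), S(f_1,h_6), S(f_2,h_6), S(f_3,h_6), S(h_4,h_6), S(h_5,h_6), S(f_1,h_7), S(f_2,h_7), S(f_3,h_7), S(h_4,h_7), S(h_5,h_7), S(h_6,h_7), S(f_1,h_8), S(f_2,h_8), S(f_3,h_8), S(h_4,h_8), S(h_5,h_8), S(h_6,h_8), S(h_7,h_8)) all reduce to 0 modulo the current basis, so we have a Gröbner basis.
Inter-reduce: drop elements whose leading term is divisible by another's, tail-reduce, and make monic.
Reduced Gröbner basis: {x + 5, y - 4}.

A lex Gröbner basis eliminates variables successively. Here y - 4 depends only on y, with roots {4}; lifting each root through the earlier basis elements recovers the full solutions.
  y = 4: the earlier basis element becomes x + 5 = 0, giving x = -5 — point (-5, 4).
Substituting each solution back into the original system confirms all equations vanish.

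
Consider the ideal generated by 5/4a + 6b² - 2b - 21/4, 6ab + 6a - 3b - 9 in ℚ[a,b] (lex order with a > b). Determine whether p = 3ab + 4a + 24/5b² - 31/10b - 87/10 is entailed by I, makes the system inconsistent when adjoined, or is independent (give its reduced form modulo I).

3ab + 4a + 24/5b² - 31/10b - 87/10 lies in I (it reduces to 0).

First compute the reduced Gröbner basis of I by Buchberger's algorithm.
f_1 = 5/4a + 6b² - 2b - 21/4, LT = a.
f_2 = 6ab + 6a - 3b - 9, LT = ab.

S(f_1,f_2): lcm = ab. S = -a + 24/5b³ - 8/5b² - 37/10b + 3/2.
  leading term a: subtract (-⅘)·f_1 from -a + 24/5b³ - 8/5b² - 37/10b + 3/2 → 24/5b³ + 16/5b² - 53/10b - 27/10
  leading term b³: no divisor's leading term divides it; move 24/5b³ to the remainder.
  leading term b²: no divisor's leading term divides it; move 16/5b² to the remainder.
  leading term b: no divisor's leading term divides it; move -53/10b to the remainder.
  leading term 1: no divisor's leading term divides it; move -27/10 to the remainder.
  remainder 24/5b³ + 16/5b² - 53/10b - 27/10 ≠ 0; add h_3 = 24/5b³ + 16/5b² - 53/10b - 27/10 to the basis.

S(f_1,h_3): leading monomials are coprime, so the S-polynomial reduces to 0 (Buchberger's first criterion).
S(f_2,h_3): lcm = ab³. S = ⅓ab² + 53/48ab + 9/16a - ½b³ - 3/2b².
  leading term ab²: subtract (4/15b²)·f_1 from ⅓ab² + 53/48ab + 9/16a - ½b³ - 3/2b² → 53/48ab + 9/16a - 8/5b⁴ + 1/30b³ - 1/10b²
  leading term ab: subtract (53/60b)·f_1 from 53/48ab + 9/16a - 8/5b⁴ + 1/30b³ - 1/10b² → 9/16a - 8/5b⁴ - 79/15b³ + 5/3b² + 371/80b
  leading term a: subtract (9/20)·f_1 from 9/16a - 8/5b⁴ - 79/15b³ + 5/3b² + 371/80b → -8/5b⁴ - 79/15b³ - 31/30b² + 443/80b + 189/80
  leading term b⁴: subtract (-⅓b)·h_3 from -8/5b⁴ - 79/15b³ - 31/30b² + 443/80b + 189/80 → -21/5b³ - 14/5b² + 371/80b + 189/80
  leading term b³: subtract (-⅞)·h_3 from -21/5b³ - 14/5b² + 371/80b + 189/80 → 0
  remainder 0.

Every S-polynomial of the final basis reduces to 0, so we have a Gröbner basis.
Inter-reduce: drop elements whose leading term is divisible by another's, tail-reduce, and make monic.
Reduced Gröbner basis: {a + 24/5b² - 8/5b - 21/5, b³ + ⅔b² - 53/48b - 9/16}.
Label its elements g_1 = a + 24/5b² - 8/5b - 21/5, g_2 = b³ + ⅔b² - 53/48b - 9/16.

Reduce p = 3ab + 4a + 24/5b² - 31/10b - 87/10 modulo G:
  leading term ab: subtract (3b)·g_1 from 3ab + 4a + 24/5b² - 31/10b - 87/10 → 4a - 72/5b³ + 48/5b² + 19/2b - 87/10
  leading term a: subtract (4)·g_1 from 4a - 72/5b³ + 48/5b² + 19/2b - 87/10 → -72/5b³ - 48/5b² + 159/10b + 81/10
  leading term b³: subtract (-72/5)·g_2 from -72/5b³ - 48/5b² + 159/10b + 81/10 → 0
  normal form = 0.
Since the normal form is 0, p ∈ I.

Ideal membership is decidable via reduction modulo a Gröbner basis.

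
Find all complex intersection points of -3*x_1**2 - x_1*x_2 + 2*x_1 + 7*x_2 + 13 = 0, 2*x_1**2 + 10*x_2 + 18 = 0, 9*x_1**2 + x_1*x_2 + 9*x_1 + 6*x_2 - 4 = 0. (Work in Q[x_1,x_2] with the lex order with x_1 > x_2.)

Compute a lex Gröbner basis by Buchberger's algorithm.
f_1 = -3*x_1**2 - x_1*x_2 + 2*x_1 + 7*x_2 + 13, LT = x_1**2.
f_2 = 2*x_1**2 + 10*x_2 + 18, LT = x_1**2.
f_3 = 9*x_1**2 + x_1*x_2 + 9*x_1 + 6*x_2 - 4, LT = x_1**2.

S(f_1,f_2): lcm = x_1**2. S = 1/3*x_1*x_2 - 2/3*x_1 - 22/3*x_2 - 40/3.
  leading term x_1*x_2: no divisor's leading term divides it; move 1/3*x_1*x_2 to the remainder.
  leading term x_1: no divisor's leading term divides it; move -2/3*x_1 to the remainder.
  leading term x_2: no divisor's leading term divides it; move -22/3*x_2 to the remainder.
  leading term 1: no divisor's leading term divides it; move -40/3 to the remainder.
  remainder 1/3*x_1*x_2 - 2/3*x_1 - 22/3*x_2 - 40/3 ≠ 0; add h_4 = 1/3*x_1*x_2 - 2/3*x_1 - 22/3*x_2 - 40/3 to the basis.

S(f_1,f_3): lcm = x_1**2. S = 2/9*x_1*x_2 - 5/3*x_1 - 3*x_2 - 35/9.
  leading term x_1*x_2: subtract (2/3)·h_4 from 2/9*x_1*x_2 - 5/3*x_1 - 3*x_2 - 35/9 → -11/9*x_1 + 17/9*x_2 + 5
  leading term x_1: no divisor's leading term divides it; move -11/9*x_1 to the remainder.
  leading term x_2: no divisor's leading term divides it; move 17/9*x_2 to the remainder.
  leading term 1: no divisor's leading term divides it; move 5 to the remainder.
  remainder -11/9*x_1 + 17/9*x_2 + 5 ≠ 0; add h_5 = -11/9*x_1 + 17/9*x_2 + 5 to the basis.

S(f_1,h_4): lcm = x_1**2*x_2. S = 2*x_1**2 + 1/3*x_1*x_2**2 + 64/3*x_1*x_2 + 40*x_1 - 7/3*x_2**2 - 13/3*x_2.
  leading term x_1**2: subtract (-2/3)·f_1 from 2*x_1**2 + 1/3*x_1*x_2**2 + 64/3*x_1*x_2 + 40*x_1 - 7/3*x_2**2 - 13/3*x_2 → 1/3*x_1*x_2**2 + 62/3*x_1*x_2 + 124/3*x_1 - 7/3*x_2**2 + 1/3*x_2 + 26/3
  leading term x_1*x_2**2: subtract (x_2)·h_4 from 1/3*x_1*x_2**2 + 62/3*x_1*x_2 + 124/3*x_1 - 7/3*x_2**2 + 1/3*x_2 + 26/3 → 64/3*x_1*x_2 + 124/3*x_1 + 5*x_2**2 + 41/3*x_2 + 26/3
  leading term x_1*x_2: subtract (64)·h_4 from 64/3*x_1*x_2 + 124/3*x_1 + 5*x_2**2 + 41/3*x_2 + 26/3 → 84*x_1 + 5*x_2**2 + 483*x_2 + 862
  leading term x_1: subtract (-756/11)·h_5 from 84*x_1 + 5*x_2**2 + 483*x_2 + 862 → 5*x_2**2 + 6741/11*x_2 + 13262/11
  leading term x_2**2: no divisor's leading term divides it; move 5*x_2**2 to the remainder.
  leading term x_2: no divisor's leading term divides it; move 6741/11*x_2 to the remainder.
  leading term 1: no divisor's leading term divides it; move 13262/11 to the remainder.
  remainder 5*x_2**2 + 6741/11*x_2 + 13262/11 ≠ 0; add h_6 = 5*x_2**2 + 6741/11*x_2 + 13262/11 to the basis.

S(f_3,h_4): lcm = x_1**2*x_2. S = 2*x_1**2 + 1/9*x_1*x_2**2 + 23*x_1*x_2 + 40*x_1 + 2/3*x_2**2 - 4/9*x_2.
  leading term x_1**2: subtract (-2/3)·f_1 from 2*x_1**2 + 1/9*x_1*x_2**2 + 23*x_1*x_2 + 40*x_1 + 2/3*x_2**2 - 4/9*x_2 → 1/9*x_1*x_2**2 + 67/3*x_1*x_2 + 124/3*x_1 + 2/3*x_2**2 + 38/9*x_2 + 26/3
  leading term x_1*x_2**2: subtract (1/3*x_2)·h_4 from 1/9*x_1*x_2**2 + 67/3*x_1*x_2 + 124/3*x_1 + 2/3*x_2**2 + 38/9*x_2 + 26/3 → 203/9*x_1*x_2 + 124/3*x_1 + 28/9*x_2**2 + 26/3*x_2 + 26/3
  leading term x_1*x_2: subtract (203/3)·h_4 from 203/9*x_1*x_2 + 124/3*x_1 + 28/9*x_2**2 + 26/3*x_2 + 26/3 → 778/9*x_1 + 28/9*x_2**2 + 4544/9*x_2 + 8198/9
  leading term x_1: subtract (-778/11)·h_5 from 778/9*x_1 + 28/9*x_2**2 + 4544/9*x_2 + 8198/9 → 28/9*x_2**2 + 21070/33*x_2 + 125188/99
  leading term x_2**2: subtract (28/45)·h_6 from 28/9*x_2**2 + 21070/33*x_2 + 125188/99 → 42434/165*x_2 + 84868/165
  leading term x_2: no divisor's leading term divides it; move 42434/165*x_2 to the remainder.
  leading term 1: no divisor's leading term divides it; move 84868/165 to the remainder.
  remainder 42434/165*x_2 + 84868/165 ≠ 0; add h_7 = 42434/165*x_2 + 84868/165 to the basis.

The other S-polynomials (S(f_2,f_3), S(f_2,h_4), S(f_1,h_5), S(f_2,h_5), S(f_3,h_5), S(h_4,h_5), S(f_1,h_6), S(f_2,h_6), S(f_3,h_6), S(h_4,h_6), S(h_5,h_6), S(f_1,h_7), S(f_2,h_7), S(f_3,h_7), S(h_4,h_7), S(h_5,h_7), S(h_6,h_7)) all reduce to 0 modulo the current basis, so we have a Gröbner basis.
Inter-reduce: drop elements whose leading term is divisible by another's, tail-reduce, and make monic.
Reduced Gröbner basis: {x_1 - 1, x_2 + 2}.

Elimination: the polynomial x_2 + 2 lies in the elimination ideal for x_2, so x_2 ∈ {-2}. For each such x_2, the remaining basis elements (now univariate) give the rest of the solution.
  x_2 = -2: the earlier basis element becomes x_1 - 1 = 0, giving x_1 = 1 — point (1, -2).

{(1, -2)}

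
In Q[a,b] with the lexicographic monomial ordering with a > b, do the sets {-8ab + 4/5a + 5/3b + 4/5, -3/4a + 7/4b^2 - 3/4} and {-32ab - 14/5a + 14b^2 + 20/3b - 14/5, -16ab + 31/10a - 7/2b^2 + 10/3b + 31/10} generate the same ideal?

Yes, the ideals are equal.

Two ideals are equal iff their reduced Gröbner bases coincide (the reduced basis is unique for a fixed ordering).
Buchberger on the first generating set:
f_1 = -8ab + 4/5a + 5/3b + 4/5, LT = ab.
f_2 = -3/4a + 7/4b^2 - 3/4, LT = a.

S(f_1,f_2): lcm = ab. S = -1/10a + 7/3b^3 - 29/24b - 1/10.
  reduce S modulo (f_1, f_2):
  remainder 7/3b^3 - 7/30b^2 - 29/24b ≠ 0; add g_3 = 7/3b^3 - 7/30b^2 - 29/24b to the basis.

The other S-polynomials (S(f_1,g_3), S(f_2,g_3)) all reduce to 0 modulo the current basis, so we have a Gröbner basis.
Inter-reduce: drop elements whose leading term is divisible by another's, tail-reduce, and make monic.
Reduced Gröbner basis: {a - 7/3b^2 + 1, b^3 - 1/10b^2 - 29/56b}.

Buchberger on the second generating set:
h_1 = -32ab - 14/5a + 14b^2 + 20/3b - 14/5, LT = ab.
h_2 = -16ab + 31/10a - 7/2b^2 + 10/3b + 31/10, LT = ab.

S(h_1,h_2): lcm = ab. S = 9/32a - 21/32b^2 + 9/32.
  reduce S modulo (h_1, h_2):
  remainder 9/32a - 21/32b^2 + 9/32 ≠ 0; add k_3 = 9/32a - 21/32b^2 + 9/32 to the basis.

S(h_1,k_3): lcm = ab. S = 7/80a + 7/3b^3 - 7/16b^2 - 29/24b + 7/80.
  reduce S modulo (h_1, h_2, k_3):
  remainder 7/3b^3 - 7/30b^2 - 29/24b ≠ 0; add k_4 = 7/3b^3 - 7/30b^2 - 29/24b to the basis.

The other S-polynomials (S(h_2,k_3), S(h_1,k_4), S(h_2,k_4), S(k_3,k_4)) all reduce to 0 modulo the current basis, so we have a Gröbner basis.
Inter-reduce: drop elements whose leading term is divisible by another's, tail-reduce, and make monic.
Reduced Gröbner basis: {a - 7/3b^2 + 1, b^3 - 1/10b^2 - 29/56b}.

These coincide, so the ideals are equal.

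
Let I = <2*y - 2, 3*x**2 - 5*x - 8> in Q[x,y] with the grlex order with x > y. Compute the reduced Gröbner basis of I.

f_1 = 2*y - 2, LT = y.
f_2 = 3*x**2 - 5*x - 8, LT = x**2.

The S-polynomials (S(f_1,f_2)) all reduce to 0 modulo the current basis, so we have a Gröbner basis.

G = {x**2 - 5/3*x - 8/3, y - 1}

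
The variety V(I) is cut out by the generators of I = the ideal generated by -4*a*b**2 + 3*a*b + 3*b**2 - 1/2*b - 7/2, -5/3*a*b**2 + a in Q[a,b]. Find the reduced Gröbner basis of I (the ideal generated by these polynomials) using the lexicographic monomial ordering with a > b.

G = {a - 25*b**3 - 95/6*b**2 + 65/2*b + 70/3, b**4 - 1/6*b**3 - 53/30*b**2 + 1/10*b + 7/10}

f_1 = -4*a*b**2 + 3*a*b + 3*b**2 - 1/2*b - 7/2, LT = a*b**2.
f_2 = -5/3*a*b**2 + a, LT = a*b**2.

S(f_1,f_2): lcm = a*b**2. S = -3/4*a*b + 3/5*a - 3/4*b**2 + 1/8*b + 7/8.
  leading term a*b: no divisor's leading term divides it; move -3/4*a*b to the remainder.
  leading term a: no divisor's leading term divides it; move 3/5*a to the remainder.
  leading term b**2: no divisor's leading term divides it; move -3/4*b**2 to the remainder.
  leading term b: no divisor's leading term divides it; move 1/8*b to the remainder.
  leading term 1: no divisor's leading term divides it; move 7/8 to the remainder.
  remainder -3/4*a*b + 3/5*a - 3/4*b**2 + 1/8*b + 7/8 ≠ 0; add g_3 = -3/4*a*b + 3/5*a - 3/4*b**2 + 1/8*b + 7/8 to the basis.

S(f_1,g_3): lcm = a*b**2. S = 1/20*a*b - b**3 - 7/12*b**2 + 31/24*b + 7/8.
  leading term a*b: subtract (-1/15)·g_3 from 1/20*a*b - b**3 - 7/12*b**2 + 31/24*b + 7/8 → 1/25*a - b**3 - 19/30*b**2 + 13/10*b + 14/15
  leading term a: no divisor's leading term divides it; move 1/25*a to the remainder.
  leading term b**3: no divisor's leading term divides it; move -b**3 to the remainder.
  leading term b**2: no divisor's leading term divides it; move -19/30*b**2 to the remainder.
  leading term b: no divisor's leading term divides it; move 13/10*b to the remainder.
  leading term 1: no divisor's leading term divides it; move 14/15 to the remainder.
  remainder 1/25*a - b**3 - 19/30*b**2 + 13/10*b + 14/15 ≠ 0; add g_4 = 1/25*a - b**3 - 19/30*b**2 + 13/10*b + 14/15 to the basis.

S(f_1,g_4): lcm = a*b**2. S = -3/4*a*b + 25*b**5 + 95/6*b**4 - 65/2*b**3 - 289/12*b**2 + 1/8*b + 7/8.
  leading term a*b: subtract (1)·g_3 from -3/4*a*b + 25*b**5 + 95/6*b**4 - 65/2*b**3 - 289/12*b**2 + 1/8*b + 7/8 → -3/5*a + 25*b**5 + 95/6*b**4 - 65/2*b**3 - 70/3*b**2
  leading term a: subtract (-15)·g_4 from -3/5*a + 25*b**5 + 95/6*b**4 - 65/2*b**3 - 70/3*b**2 → 25*b**5 + 95/6*b**4 - 95/2*b**3 - 197/6*b**2 + 39/2*b + 14
  leading term b**5: no divisor's leading term divides it; move 25*b**5 to the remainder.
  leading term b**4: no divisor's leading term divides it; move 95/6*b**4 to the remainder.
  leading term b**3: no divisor's leading term divides it; move -95/2*b**3 to the remainder.
  leading term b**2: no divisor's leading term divides it; move -197/6*b**2 to the remainder.
  leading term b: no divisor's leading term divides it; move 39/2*b to the remainder.
  leading term 1: no divisor's leading term divides it; move 14 to the remainder.
  remainder 25*b**5 + 95/6*b**4 - 95/2*b**3 - 197/6*b**2 + 39/2*b + 14 ≠ 0; add g_5 = 25*b**5 + 95/6*b**4 - 95/2*b**3 - 197/6*b**2 + 39/2*b + 14 to the basis.

S(g_3,g_4): lcm = a*b. S = -4/5*a + 25*b**4 + 95/6*b**3 - 63/2*b**2 - 47/2*b - 7/6.
  leading term a: subtract (-20)·g_4 from -4/5*a + 25*b**4 + 95/6*b**3 - 63/2*b**2 - 47/2*b - 7/6 → 25*b**4 - 25/6*b**3 - 265/6*b**2 + 5/2*b + 35/2
  leading term b**4: no divisor's leading term divides it; move 25*b**4 to the remainder.
  leading term b**3: no divisor's leading term divides it; move -25/6*b**3 to the remainder.
  leading term b**2: no divisor's leading term divides it; move -265/6*b**2 to the remainder.
  leading term b: no divisor's leading term divides it; move 5/2*b to the remainder.
  leading term 1: no divisor's leading term divides it; move 35/2 to the remainder.
  remainder 25*b**4 - 25/6*b**3 - 265/6*b**2 + 5/2*b + 35/2 ≠ 0; add g_6 = 25*b**4 - 25/6*b**3 - 265/6*b**2 + 5/2*b + 35/2 to the basis.

The other S-polynomials (S(f_2,g_3), S(f_2,g_4), S(f_1,g_5), S(f_2,g_5), S(g_3,g_5), S(g_4,g_5), S(f_1,g_6), S(f_2,g_6), S(g_3,g_6), S(g_4,g_6), S(g_5,g_6)) all reduce to 0 modulo the current basis, so we have a Gröbner basis.
Inter-reduce: drop elements whose leading term is divisible by another's, tail-reduce, and make monic.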